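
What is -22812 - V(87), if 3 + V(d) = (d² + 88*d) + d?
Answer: -38121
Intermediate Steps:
V(d) = -3 + d² + 89*d (V(d) = -3 + ((d² + 88*d) + d) = -3 + (d² + 89*d) = -3 + d² + 89*d)
-22812 - V(87) = -22812 - (-3 + 87² + 89*87) = -22812 - (-3 + 7569 + 7743) = -22812 - 1*15309 = -22812 - 15309 = -38121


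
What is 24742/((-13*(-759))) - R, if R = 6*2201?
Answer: -130278860/9867 ≈ -13204.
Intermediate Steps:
R = 13206
24742/((-13*(-759))) - R = 24742/((-13*(-759))) - 1*13206 = 24742/9867 - 13206 = -130278860/9867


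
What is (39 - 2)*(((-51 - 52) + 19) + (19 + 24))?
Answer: -1517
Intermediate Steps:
(39 - 2)*(((-51 - 52) + 19) + (19 + 24)) = 37*((-103 + 19) + 43) = 37*(-84 + 43) = 37*(-41) = -1517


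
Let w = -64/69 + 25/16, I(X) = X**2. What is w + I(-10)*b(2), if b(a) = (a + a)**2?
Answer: 1767101/1104 ≈ 1600.6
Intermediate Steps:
w = 701/1104 (w = -64*1/69 + 25*(1/16) = -64/69 + 25/16 = 701/1104 ≈ 0.63496)
b(a) = 4*a**2 (b(a) = (2*a)**2 = 4*a**2)
w + I(-10)*b(2) = 701/1104 + (-10)**2*(4*2**2) = 701/1104 + 100*(4*4) = 701/1104 + 100*16 = 701/1104 + 1600 = 1767101/1104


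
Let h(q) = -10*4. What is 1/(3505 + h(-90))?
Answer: 1/3465 ≈ 0.00028860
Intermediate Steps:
h(q) = -40
1/(3505 + h(-90)) = 1/(3505 - 40) = 1/3465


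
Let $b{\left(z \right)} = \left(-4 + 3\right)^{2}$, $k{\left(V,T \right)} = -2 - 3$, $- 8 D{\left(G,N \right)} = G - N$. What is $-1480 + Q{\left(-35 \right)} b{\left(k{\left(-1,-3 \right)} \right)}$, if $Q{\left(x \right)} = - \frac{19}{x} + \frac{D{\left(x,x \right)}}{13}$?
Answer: $- \frac{51781}{35} \approx -1479.5$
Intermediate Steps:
$D{\left(G,N \right)} = - \frac{G}{8} + \frac{N}{8}$ ($D{\left(G,N \right)} = - \frac{G - N}{8} = - \frac{G}{8} + \frac{N}{8}$)
$k{\left(V,T \right)} = -5$
$Q{\left(x \right)} = - \frac{19}{x}$ ($Q{\left(x \right)} = - \frac{19}{x} + \frac{- \frac{x}{8} + \frac{x}{8}}{13} = - \frac{19}{x} + 0 \cdot \frac{1}{13} = - \frac{19}{x} + 0 = - \frac{19}{x}$)
$b{\left(z \right)} = 1$ ($b{\left(z \right)} = \left(-1\right)^{2} = 1$)
$-1480 + Q{\left(-35 \right)} b{\left(k{\left(-1,-3 \right)} \right)} = -1480 + - \frac{19}{-35} \cdot 1 = -1480 + \left(-19\right) \left(- \frac{1}{35}\right) 1 = -1480 + \frac{19}{35} \cdot 1 = -1480 + \frac{19}{35} = - \frac{51781}{35}$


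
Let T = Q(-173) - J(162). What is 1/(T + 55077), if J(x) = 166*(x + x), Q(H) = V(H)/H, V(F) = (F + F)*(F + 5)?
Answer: 1/957 ≈ 0.0010449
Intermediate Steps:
V(F) = 2*F*(5 + F) (V(F) = (2*F)*(5 + F) = 2*F*(5 + F))
Q(H) = 10 + 2*H (Q(H) = (2*H*(5 + H))/H = 10 + 2*H)
J(x) = 332*x (J(x) = 166*(2*x) = 332*x)
T = -54120 (T = (10 + 2*(-173)) - 332*162 = (10 - 346) - 1*53784 = -336 - 53784 = -54120)
1/(T + 55077) = 1/(-54120 + 55077) = 1/957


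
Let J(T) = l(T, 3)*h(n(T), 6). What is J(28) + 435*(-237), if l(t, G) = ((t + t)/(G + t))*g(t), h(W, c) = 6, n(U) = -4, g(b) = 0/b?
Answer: -103095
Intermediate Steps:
g(b) = 0
l(t, G) = 0 (l(t, G) = ((t + t)/(G + t))*0 = ((2*t)/(G + t))*0 = (2*t/(G + t))*0 = 0)
J(T) = 0 (J(T) = 0*6 = 0)
J(28) + 435*(-237) = 0 + 435*(-237) = 0 - 103095 = -103095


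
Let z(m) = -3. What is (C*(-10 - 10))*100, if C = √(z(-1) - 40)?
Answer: -2000*I*√43 ≈ -13115.0*I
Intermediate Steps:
C = I*√43 (C = √(-3 - 40) = √(-43) = I*√43 ≈ 6.5574*I)
(C*(-10 - 10))*100 = ((I*√43)*(-10 - 10))*100 = ((I*√43)*(-20))*100 = -20*I*√43*100 = -2000*I*√43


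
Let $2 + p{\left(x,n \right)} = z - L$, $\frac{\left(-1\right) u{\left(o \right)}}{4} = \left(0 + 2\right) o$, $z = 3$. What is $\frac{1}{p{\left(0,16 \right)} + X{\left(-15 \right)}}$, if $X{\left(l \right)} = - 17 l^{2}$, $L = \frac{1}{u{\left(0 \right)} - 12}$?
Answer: $- \frac{12}{45887} \approx -0.00026151$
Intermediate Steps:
$u{\left(o \right)} = - 8 o$ ($u{\left(o \right)} = - 4 \left(0 + 2\right) o = - 4 \cdot 2 o = - 8 o$)
$L = - \frac{1}{12}$ ($L = \frac{1}{\left(-8\right) 0 - 12} = \frac{1}{0 - 12} = \frac{1}{-12} = - \frac{1}{12} \approx -0.083333$)
$p{\left(x,n \right)} = \frac{13}{12}$ ($p{\left(x,n \right)} = -2 + \left(3 - - \frac{1}{12}\right) = -2 + \left(3 + \frac{1}{12}\right) = -2 + \frac{37}{12} = \frac{13}{12}$)
$\frac{1}{p{\left(0,16 \right)} + X{\left(-15 \right)}} = \frac{1}{\frac{13}{12} - 17 \left(-15\right)^{2}} = \frac{1}{\frac{13}{12} - 3825} = \frac{1}{- \frac{45887}{12}} = - \frac{12}{45887}$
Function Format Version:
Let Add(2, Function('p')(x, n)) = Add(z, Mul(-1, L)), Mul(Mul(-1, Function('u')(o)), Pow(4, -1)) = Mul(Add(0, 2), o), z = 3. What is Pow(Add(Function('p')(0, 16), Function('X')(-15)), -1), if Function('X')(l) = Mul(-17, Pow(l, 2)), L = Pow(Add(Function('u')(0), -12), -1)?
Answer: Rational(-12, 45887) ≈ -0.00026151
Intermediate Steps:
Function('u')(o) = Mul(-8, o) (Function('u')(o) = Mul(-4, Mul(Add(0, 2), o)) = Mul(-4, Mul(2, o)) = Mul(-8, o))
L = Rational(-1, 12) (L = Pow(Add(Mul(-8, 0), -12), -1) = Pow(Add(0, -12), -1) = Pow(-12, -1) = Rational(-1, 12) ≈ -0.083333)
Function('p')(x, n) = Rational(13, 12) (Function('p')(x, n) = Add(-2, Add(3, Mul(-1, Rational(-1, 12)))) = Add(-2, Add(3, Rational(1, 12))) = Add(-2, Rational(37, 12)) = Rational(13, 12))
Pow(Add(Function('p')(0, 16), Function('X')(-15)), -1) = Pow(Add(Rational(13, 12), Mul(-17, Pow(-15, 2))), -1) = Pow(Add(Rational(13, 12), Mul(-17, 225)), -1) = Pow(Add(Rational(13, 12), -3825), -1) = Pow(Rational(-45887, 12), -1) = Rational(-12, 45887)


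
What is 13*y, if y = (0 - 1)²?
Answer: 13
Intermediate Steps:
y = 1 (y = (-1)² = 1)
13*y = 13*1 = 13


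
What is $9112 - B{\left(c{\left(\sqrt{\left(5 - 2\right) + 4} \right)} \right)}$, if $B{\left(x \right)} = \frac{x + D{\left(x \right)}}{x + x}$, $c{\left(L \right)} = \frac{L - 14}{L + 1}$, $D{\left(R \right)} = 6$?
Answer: $\frac{54671}{6} + \frac{5 \sqrt{7}}{21} \approx 9112.5$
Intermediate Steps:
$c{\left(L \right)} = \frac{-14 + L}{1 + L}$
$B{\left(x \right)} = \frac{6 + x}{2 x}$ ($B{\left(x \right)} = \frac{x + 6}{x + x} = \frac{6 + x}{2 x}$)
$9112 - B{\left(c{\left(\sqrt{\left(5 - 2\right) + 4} \right)} \right)} = 9112 - \frac{6 + \frac{-14 + \sqrt{\left(5 - 2\right) + 4}}{1 + \sqrt{\left(5 - 2\right) + 4}}}{2 \frac{-14 + \sqrt{\left(5 - 2\right) + 4}}{1 + \sqrt{\left(5 - 2\right) + 4}}} = 9112 - \frac{6 + \frac{-14 + \sqrt{3 + 4}}{1 + \sqrt{3 + 4}}}{2 \frac{-14 + \sqrt{3 + 4}}{1 + \sqrt{3 + 4}}} = 9112 - \frac{6 + \frac{-14 + \sqrt{7}}{1 + \sqrt{7}}}{2 \frac{-14 + \sqrt{7}}{1 + \sqrt{7}}} = 9112 - \frac{\frac{1 + \sqrt{7}}{-14 + \sqrt{7}} \left(6 + \frac{-14 + \sqrt{7}}{1 + \sqrt{7}}\right)}{2} = 9112 - \frac{\left(1 + \sqrt{7}\right) \left(6 + \frac{-14 + \sqrt{7}}{1 + \sqrt{7}}\right)}{2 \left(-14 + \sqrt{7}\right)}$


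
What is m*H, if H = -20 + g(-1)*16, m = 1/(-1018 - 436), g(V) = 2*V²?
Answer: -6/727 ≈ -0.0082531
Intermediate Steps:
m = -1/1454 (m = 1/(-1454) = -1/1454 ≈ -0.00068776)
H = 12 (H = -20 + (2*(-1)²)*16 = -20 + (2*1)*16 = -20 + 2*16 = -20 + 32 = 12)
m*H = -1/1454*12 = -6/727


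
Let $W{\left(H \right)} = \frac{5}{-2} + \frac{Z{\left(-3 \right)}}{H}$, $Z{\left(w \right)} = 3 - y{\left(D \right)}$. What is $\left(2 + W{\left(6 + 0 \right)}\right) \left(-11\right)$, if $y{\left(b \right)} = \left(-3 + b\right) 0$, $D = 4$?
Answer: $0$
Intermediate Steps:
$y{\left(b \right)} = 0$
$Z{\left(w \right)} = 3$ ($Z{\left(w \right)} = 3 - 0 = 3 + 0 = 3$)
$W{\left(H \right)} = - \frac{5}{2} + \frac{3}{H}$ ($W{\left(H \right)} = \frac{5}{-2} + \frac{3}{H} = 5 \left(- \frac{1}{2}\right) + \frac{3}{H} = - \frac{5}{2} + \frac{3}{H}$)
$\left(2 + W{\left(6 + 0 \right)}\right) \left(-11\right) = \left(2 - \left(\frac{5}{2} - \frac{3}{6 + 0}\right)\right) \left(-11\right) = \left(2 - \left(\frac{5}{2} - \frac{3}{6}\right)\right) \left(-11\right) = \left(2 + \left(- \frac{5}{2} + 3 \cdot \frac{1}{6}\right)\right) \left(-11\right) = \left(2 + \left(- \frac{5}{2} + \frac{1}{2}\right)\right) \left(-11\right) = \left(2 - 2\right) \left(-11\right) = 0 \left(-11\right) = 0$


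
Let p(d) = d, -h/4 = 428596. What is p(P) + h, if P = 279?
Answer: -1714105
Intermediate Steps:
h = -1714384 (h = -4*428596 = -1714384)
p(P) + h = 279 - 1714384 = -1714105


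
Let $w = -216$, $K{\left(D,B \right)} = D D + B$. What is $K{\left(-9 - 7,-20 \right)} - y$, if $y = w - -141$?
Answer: $311$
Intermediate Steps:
$K{\left(D,B \right)} = B + D^{2}$ ($K{\left(D,B \right)} = D^{2} + B = B + D^{2}$)
$y = -75$ ($y = -216 - -141 = -216 + 141 = -75$)
$K{\left(-9 - 7,-20 \right)} - y = \left(-20 + \left(-9 - 7\right)^{2}\right) - -75 = \left(-20 + \left(-16\right)^{2}\right) + 75 = \left(-20 + 256\right) + 75 = 236 + 75 = 311$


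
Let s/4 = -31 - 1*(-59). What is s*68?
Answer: 7616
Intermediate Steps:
s = 112 (s = 4*(-31 - 1*(-59)) = 4*(-31 + 59) = 4*28 = 112)
s*68 = 112*68 = 7616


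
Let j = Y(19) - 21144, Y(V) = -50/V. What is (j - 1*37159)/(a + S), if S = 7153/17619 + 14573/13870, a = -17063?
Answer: 14248469619090/4169423694593 ≈ 3.4174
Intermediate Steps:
S = 18735463/12861870 (S = 7153*(1/17619) + 14573*(1/13870) = 7153/17619 + 767/730 = 18735463/12861870 ≈ 1.4567)
j = -401786/19 (j = -50/19 - 21144 = -401786/19 ≈ -21147.)
(j - 1*37159)/(a + S) = (-401786/19 - 1*37159)/(-17063 + 18735463/12861870) = (-401786/19 - 37159)/(-219443352347/12861870) = -1107807/19*(-12861870/219443352347) = 14248469619090/4169423694593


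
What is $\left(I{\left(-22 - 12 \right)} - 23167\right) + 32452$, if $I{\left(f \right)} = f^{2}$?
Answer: $10441$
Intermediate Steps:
$\left(I{\left(-22 - 12 \right)} - 23167\right) + 32452 = \left(\left(-22 - 12\right)^{2} - 23167\right) + 32452 = \left(\left(-34\right)^{2} - 23167\right) + 32452 = \left(1156 - 23167\right) + 32452 = -22011 + 32452 = 10441$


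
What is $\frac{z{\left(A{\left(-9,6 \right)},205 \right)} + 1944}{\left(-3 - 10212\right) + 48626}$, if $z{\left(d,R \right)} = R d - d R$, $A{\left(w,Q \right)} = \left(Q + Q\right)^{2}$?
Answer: $\frac{1944}{38411} \approx 0.05061$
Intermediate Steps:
$A{\left(w,Q \right)} = 4 Q^{2}$ ($A{\left(w,Q \right)} = \left(2 Q\right)^{2} = 4 Q^{2}$)
$z{\left(d,R \right)} = 0$ ($z{\left(d,R \right)} = R d - R d = 0$)
$\frac{z{\left(A{\left(-9,6 \right)},205 \right)} + 1944}{\left(-3 - 10212\right) + 48626} = \frac{0 + 1944}{\left(-3 - 10212\right) + 48626} = \frac{1944}{\left(-3 - 10212\right) + 48626} = \frac{1944}{-10215 + 48626} = \frac{1944}{38411}$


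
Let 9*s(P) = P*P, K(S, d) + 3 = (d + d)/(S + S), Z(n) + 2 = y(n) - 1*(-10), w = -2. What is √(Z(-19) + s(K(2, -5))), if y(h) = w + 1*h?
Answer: I*√347/6 ≈ 3.1047*I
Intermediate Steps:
y(h) = -2 + h (y(h) = -2 + 1*h = -2 + h)
Z(n) = 6 + n (Z(n) = -2 + ((-2 + n) - 1*(-10)) = -2 + ((-2 + n) + 10) = -2 + (8 + n) = 6 + n)
K(S, d) = -3 + d/S (K(S, d) = -3 + (d + d)/(S + S) = -3 + (2*d)/((2*S)) = -3 + (2*d)*(1/(2*S)) = -3 + d/S)
s(P) = P²/9 (s(P) = (P*P)/9 = P²/9)
√(Z(-19) + s(K(2, -5))) = √((6 - 19) + (-3 - 5/2)²/9) = √(-13 + (-3 - 5*½)²/9) = √(-13 + (-3 - 5/2)²/9) = √(-13 + (-11/2)²/9) = √(-13 + (⅑)*(121/4)) = √(-13 + 121/36) = √(-347/36) = I*√347/6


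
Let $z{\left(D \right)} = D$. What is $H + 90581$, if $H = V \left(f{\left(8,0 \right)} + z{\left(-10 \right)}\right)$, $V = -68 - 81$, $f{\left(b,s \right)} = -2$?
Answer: $92369$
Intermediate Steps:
$V = -149$ ($V = -68 - 81 = -149$)
$H = 1788$ ($H = - 149 \left(-2 - 10\right) = \left(-149\right) \left(-12\right) = 1788$)
$H + 90581 = 1788 + 90581 = 92369$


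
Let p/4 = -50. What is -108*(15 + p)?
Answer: 19980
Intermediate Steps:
p = -200 (p = 4*(-50) = -200)
-108*(15 + p) = -108*(15 - 200) = -108*(-185) = 19980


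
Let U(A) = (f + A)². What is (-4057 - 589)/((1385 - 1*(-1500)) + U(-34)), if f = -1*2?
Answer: -4646/4181 ≈ -1.1112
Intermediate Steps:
f = -2
U(A) = (-2 + A)²
(-4057 - 589)/((1385 - 1*(-1500)) + U(-34)) = (-4057 - 589)/((1385 - 1*(-1500)) + (-2 - 34)²) = -4646/((1385 + 1500) + (-36)²) = -4646/(2885 + 1296) = -4646/4181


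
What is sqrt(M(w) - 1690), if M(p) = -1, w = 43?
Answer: I*sqrt(1691) ≈ 41.122*I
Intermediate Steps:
sqrt(M(w) - 1690) = sqrt(-1 - 1690) = sqrt(-1691) = I*sqrt(1691)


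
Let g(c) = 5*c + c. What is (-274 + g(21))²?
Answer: 21904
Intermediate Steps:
g(c) = 6*c
(-274 + g(21))² = (-274 + 6*21)² = (-274 + 126)² = (-148)² = 21904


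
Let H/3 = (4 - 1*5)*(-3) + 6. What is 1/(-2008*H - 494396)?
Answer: -1/548612 ≈ -1.8228e-6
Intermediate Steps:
H = 27 (H = 3*((4 - 1*5)*(-3) + 6) = 3*((4 - 5)*(-3) + 6) = 3*(-1*(-3) + 6) = 3*(3 + 6) = 3*9 = 27)
1/(-2008*H - 494396) = 1/(-2008*27 - 494396) = 1/(-54216 - 494396) = 1/(-548612) = -1/548612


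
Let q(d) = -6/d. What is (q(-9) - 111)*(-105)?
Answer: 11585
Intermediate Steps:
(q(-9) - 111)*(-105) = (-6/(-9) - 111)*(-105) = (-6*(-⅑) - 111)*(-105) = (⅔ - 111)*(-105) = -331/3*(-105) = 11585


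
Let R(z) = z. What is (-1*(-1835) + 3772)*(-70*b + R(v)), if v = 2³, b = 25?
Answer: -9767394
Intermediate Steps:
v = 8
(-1*(-1835) + 3772)*(-70*b + R(v)) = (-1*(-1835) + 3772)*(-70*25 + 8) = (1835 + 3772)*(-1750 + 8) = 5607*(-1742) = -9767394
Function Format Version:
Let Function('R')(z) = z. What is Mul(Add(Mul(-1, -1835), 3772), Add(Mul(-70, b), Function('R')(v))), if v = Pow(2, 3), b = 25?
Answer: -9767394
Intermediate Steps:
v = 8
Mul(Add(Mul(-1, -1835), 3772), Add(Mul(-70, b), Function('R')(v))) = Mul(Add(Mul(-1, -1835), 3772), Add(Mul(-70, 25), 8)) = Mul(Add(1835, 3772), Add(-1750, 8)) = Mul(5607, -1742) = -9767394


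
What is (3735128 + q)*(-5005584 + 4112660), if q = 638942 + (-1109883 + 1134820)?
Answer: -3927978926468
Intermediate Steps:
q = 663879 (q = 638942 + 24937 = 663879)
(3735128 + q)*(-5005584 + 4112660) = (3735128 + 663879)*(-5005584 + 4112660) = 4399007*(-892924) = -3927978926468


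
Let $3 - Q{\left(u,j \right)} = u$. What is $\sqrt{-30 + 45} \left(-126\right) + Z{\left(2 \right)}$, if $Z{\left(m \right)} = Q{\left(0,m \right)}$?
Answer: $3 - 126 \sqrt{15} \approx -485.0$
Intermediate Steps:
$Q{\left(u,j \right)} = 3 - u$
$Z{\left(m \right)} = 3$ ($Z{\left(m \right)} = 3 - 0 = 3 + 0 = 3$)
$\sqrt{-30 + 45} \left(-126\right) + Z{\left(2 \right)} = \sqrt{-30 + 45} \left(-126\right) + 3 = \sqrt{15} \left(-126\right) + 3 = - 126 \sqrt{15} + 3 = 3 - 126 \sqrt{15}$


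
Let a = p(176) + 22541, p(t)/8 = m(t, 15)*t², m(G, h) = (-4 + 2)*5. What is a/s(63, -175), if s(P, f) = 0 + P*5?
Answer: -818513/105 ≈ -7795.4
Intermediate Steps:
s(P, f) = 5*P (s(P, f) = 0 + 5*P = 5*P)
m(G, h) = -10 (m(G, h) = -2*5 = -10)
p(t) = -80*t² (p(t) = 8*(-10*t²) = -80*t²)
a = -2455539 (a = -80*176² + 22541 = -80*30976 + 22541 = -2478080 + 22541 = -2455539)
a/s(63, -175) = -2455539/(5*63) = -2455539/315 = -2455539*1/315 = -818513/105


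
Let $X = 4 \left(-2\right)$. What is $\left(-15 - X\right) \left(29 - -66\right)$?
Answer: $-665$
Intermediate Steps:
$X = -8$
$\left(-15 - X\right) \left(29 - -66\right) = \left(-15 - -8\right) \left(29 - -66\right) = \left(-15 + 8\right) \left(29 + 66\right) = \left(-7\right) 95 = -665$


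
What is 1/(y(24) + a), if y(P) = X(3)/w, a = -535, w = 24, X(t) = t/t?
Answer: -24/12839 ≈ -0.0018693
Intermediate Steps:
X(t) = 1
y(P) = 1/24
1/(y(24) + a) = 1/(1/24 - 535) = 1/(-12839/24) = -24/12839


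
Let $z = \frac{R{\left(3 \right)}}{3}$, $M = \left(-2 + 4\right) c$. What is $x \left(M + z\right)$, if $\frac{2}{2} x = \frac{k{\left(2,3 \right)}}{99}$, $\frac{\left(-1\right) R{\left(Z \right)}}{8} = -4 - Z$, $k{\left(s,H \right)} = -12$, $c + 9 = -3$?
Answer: $\frac{64}{99} \approx 0.64646$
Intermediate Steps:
$c = -12$ ($c = -9 - 3 = -12$)
$R{\left(Z \right)} = 32 + 8 Z$ ($R{\left(Z \right)} = - 8 \left(-4 - Z\right) = 32 + 8 Z$)
$x = - \frac{4}{33}$ ($x = - \frac{12}{99} = \left(-12\right) \frac{1}{99} = - \frac{4}{33} \approx -0.12121$)
$M = -24$ ($M = \left(-2 + 4\right) \left(-12\right) = 2 \left(-12\right) = -24$)
$z = \frac{56}{3}$ ($z = \frac{32 + 8 \cdot 3}{3} = \left(32 + 24\right) \frac{1}{3} = 56 \cdot \frac{1}{3} = \frac{56}{3} \approx 18.667$)
$x \left(M + z\right) = - \frac{4 \left(-24 + \frac{56}{3}\right)}{33} = \left(- \frac{4}{33}\right) \left(- \frac{16}{3}\right) = \frac{64}{99}$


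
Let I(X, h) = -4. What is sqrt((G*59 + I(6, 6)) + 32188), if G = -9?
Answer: 3*sqrt(3517) ≈ 177.91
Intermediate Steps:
sqrt((G*59 + I(6, 6)) + 32188) = sqrt((-9*59 - 4) + 32188) = sqrt((-531 - 4) + 32188) = sqrt(-535 + 32188) = sqrt(31653) = 3*sqrt(3517)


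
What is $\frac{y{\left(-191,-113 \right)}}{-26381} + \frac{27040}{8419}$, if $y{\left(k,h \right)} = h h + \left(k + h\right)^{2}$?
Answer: $- \frac{172210275}{222101639} \approx -0.77537$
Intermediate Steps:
$y{\left(k,h \right)} = h^{2} + \left(h + k\right)^{2}$
$\frac{y{\left(-191,-113 \right)}}{-26381} + \frac{27040}{8419} = \frac{\left(-113\right)^{2} + \left(-113 - 191\right)^{2}}{-26381} + \frac{27040}{8419} = \left(12769 + \left(-304\right)^{2}\right) \left(- \frac{1}{26381}\right) + 27040 \cdot \frac{1}{8419} = \left(12769 + 92416\right) \left(- \frac{1}{26381}\right) + \frac{27040}{8419} = 105185 \left(- \frac{1}{26381}\right) + \frac{27040}{8419} = - \frac{105185}{26381} + \frac{27040}{8419} = - \frac{172210275}{222101639}$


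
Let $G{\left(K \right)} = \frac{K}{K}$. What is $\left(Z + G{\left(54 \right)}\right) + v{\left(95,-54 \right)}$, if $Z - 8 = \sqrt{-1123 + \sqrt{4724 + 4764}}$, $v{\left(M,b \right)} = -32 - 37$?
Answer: $-60 + i \sqrt{1123 - 4 \sqrt{593}} \approx -60.0 + 32.025 i$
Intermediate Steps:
$v{\left(M,b \right)} = -69$ ($v{\left(M,b \right)} = -32 - 37 = -69$)
$G{\left(K \right)} = 1$
$Z = 8 + \sqrt{-1123 + 4 \sqrt{593}}$ ($Z = 8 + \sqrt{-1123 + \sqrt{4724 + 4764}} = 8 + \sqrt{-1123 + \sqrt{9488}} = 8 + \sqrt{-1123 + 4 \sqrt{593}} \approx 8.0 + 32.025 i$)
$\left(Z + G{\left(54 \right)}\right) + v{\left(95,-54 \right)} = \left(\left(8 + \sqrt{-1123 + 4 \sqrt{593}}\right) + 1\right) - 69 = \left(9 + \sqrt{-1123 + 4 \sqrt{593}}\right) - 69 = -60 + \sqrt{-1123 + 4 \sqrt{593}}$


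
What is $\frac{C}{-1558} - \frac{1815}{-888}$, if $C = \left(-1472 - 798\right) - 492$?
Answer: $\frac{880071}{230584} \approx 3.8167$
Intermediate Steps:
$C = -2762$ ($C = -2270 - 492 = -2762$)
$\frac{C}{-1558} - \frac{1815}{-888} = - \frac{2762}{-1558} - \frac{1815}{-888} = \left(-2762\right) \left(- \frac{1}{1558}\right) - - \frac{605}{296} = \frac{1381}{779} + \frac{605}{296} = \frac{880071}{230584}$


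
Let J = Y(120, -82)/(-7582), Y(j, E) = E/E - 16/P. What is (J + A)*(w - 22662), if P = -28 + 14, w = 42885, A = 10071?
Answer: 1544194302471/7582 ≈ 2.0367e+8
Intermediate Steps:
P = -14
Y(j, E) = 15/7 (Y(j, E) = E/E - 16/(-14) = 1 - 16*(-1/14) = 1 + 8/7 = 15/7)
J = -15/53074 (J = (15/7)/(-7582) = (15/7)*(-1/7582) = -15/53074 ≈ -0.00028262)
(J + A)*(w - 22662) = (-15/53074 + 10071)*(42885 - 22662) = (534508239/53074)*20223 = 1544194302471/7582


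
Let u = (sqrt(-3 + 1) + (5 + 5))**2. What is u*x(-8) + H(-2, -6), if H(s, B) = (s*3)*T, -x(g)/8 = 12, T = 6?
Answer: -9444 - 1920*I*sqrt(2) ≈ -9444.0 - 2715.3*I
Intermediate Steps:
x(g) = -96 (x(g) = -8*12 = -96)
H(s, B) = 18*s (H(s, B) = (s*3)*6 = (3*s)*6 = 18*s)
u = (10 + I*sqrt(2))**2 (u = (sqrt(-2) + 10)**2 = (I*sqrt(2) + 10)**2 = (10 + I*sqrt(2))**2 ≈ 98.0 + 28.284*I)
u*x(-8) + H(-2, -6) = (10 + I*sqrt(2))**2*(-96) + 18*(-2) = -96*(10 + I*sqrt(2))**2 - 36 = -36 - 96*(10 + I*sqrt(2))**2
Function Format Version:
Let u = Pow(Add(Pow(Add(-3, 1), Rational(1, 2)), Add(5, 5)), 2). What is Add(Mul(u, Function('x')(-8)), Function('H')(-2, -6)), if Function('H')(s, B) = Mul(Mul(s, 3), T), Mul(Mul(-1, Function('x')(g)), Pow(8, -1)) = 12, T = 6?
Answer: Add(-9444, Mul(-1920, I, Pow(2, Rational(1, 2)))) ≈ Add(-9444.0, Mul(-2715.3, I))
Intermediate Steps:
Function('x')(g) = -96 (Function('x')(g) = Mul(-8, 12) = -96)
Function('H')(s, B) = Mul(18, s) (Function('H')(s, B) = Mul(Mul(s, 3), 6) = Mul(Mul(3, s), 6) = Mul(18, s))
u = Pow(Add(10, Mul(I, Pow(2, Rational(1, 2)))), 2) (u = Pow(Add(Pow(-2, Rational(1, 2)), 10), 2) = Pow(Add(Mul(I, Pow(2, Rational(1, 2))), 10), 2) = Pow(Add(10, Mul(I, Pow(2, Rational(1, 2)))), 2) ≈ Add(98.000, Mul(28.284, I)))
Add(Mul(u, Function('x')(-8)), Function('H')(-2, -6)) = Add(Mul(Pow(Add(10, Mul(I, Pow(2, Rational(1, 2)))), 2), -96), Mul(18, -2)) = Add(Mul(-96, Pow(Add(10, Mul(I, Pow(2, Rational(1, 2)))), 2)), -36) = Add(-36, Mul(-96, Pow(Add(10, Mul(I, Pow(2, Rational(1, 2)))), 2)))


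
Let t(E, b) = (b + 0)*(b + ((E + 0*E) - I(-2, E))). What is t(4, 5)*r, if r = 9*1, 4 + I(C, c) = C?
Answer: 675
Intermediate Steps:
I(C, c) = -4 + C
r = 9
t(E, b) = b*(6 + E + b) (t(E, b) = (b + 0)*(b + ((E + 0*E) - (-4 - 2))) = b*(b + ((E + 0) - 1*(-6))) = b*(b + (E + 6)) = b*(b + (6 + E)) = b*(6 + E + b))
t(4, 5)*r = (5*(6 + 4 + 5))*9 = (5*15)*9 = 75*9 = 675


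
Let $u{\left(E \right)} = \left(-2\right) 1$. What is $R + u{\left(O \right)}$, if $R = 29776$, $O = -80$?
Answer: $29774$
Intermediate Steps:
$u{\left(E \right)} = -2$
$R + u{\left(O \right)} = 29776 - 2 = 29774$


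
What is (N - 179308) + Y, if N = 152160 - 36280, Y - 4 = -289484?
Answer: -352908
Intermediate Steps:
Y = -289480 (Y = 4 - 289484 = -289480)
N = 115880
(N - 179308) + Y = (115880 - 179308) - 289480 = -63428 - 289480 = -352908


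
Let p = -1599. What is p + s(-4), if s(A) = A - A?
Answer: -1599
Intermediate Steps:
s(A) = 0
p + s(-4) = -1599 + 0 = -1599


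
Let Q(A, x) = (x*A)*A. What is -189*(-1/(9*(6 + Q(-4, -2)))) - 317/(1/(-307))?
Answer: 2530273/26 ≈ 97318.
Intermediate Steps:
Q(A, x) = x*A**2 (Q(A, x) = (A*x)*A = x*A**2)
-189*(-1/(9*(6 + Q(-4, -2)))) - 317/(1/(-307)) = -189*(-1/(9*(6 - 2*(-4)**2))) - 317/(1/(-307)) = -189*(-1/(9*(6 - 2*16))) - 317/(-1/307) = -189*(-1/(9*(6 - 32))) - 317*(-307) = -189/((-9*(-26))) + 97319 = -189/234 + 97319 = -189*1/234 + 97319 = -21/26 + 97319 = 2530273/26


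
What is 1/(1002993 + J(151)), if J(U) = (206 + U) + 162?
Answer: 1/1003512 ≈ 9.9650e-7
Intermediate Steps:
J(U) = 368 + U
1/(1002993 + J(151)) = 1/(1002993 + (368 + 151)) = 1/(1002993 + 519) = 1/1003512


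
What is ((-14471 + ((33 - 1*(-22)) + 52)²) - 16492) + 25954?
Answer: 6440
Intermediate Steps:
((-14471 + ((33 - 1*(-22)) + 52)²) - 16492) + 25954 = ((-14471 + ((33 + 22) + 52)²) - 16492) + 25954 = ((-14471 + (55 + 52)²) - 16492) + 25954 = ((-14471 + 107²) - 16492) + 25954 = ((-14471 + 11449) - 16492) + 25954 = (-3022 - 16492) + 25954 = -19514 + 25954 = 6440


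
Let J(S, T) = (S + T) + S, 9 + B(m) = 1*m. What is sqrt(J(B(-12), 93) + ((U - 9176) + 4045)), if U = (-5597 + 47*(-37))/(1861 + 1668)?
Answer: 8*I*sqrt(988928141)/3529 ≈ 71.289*I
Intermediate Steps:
B(m) = -9 + m (B(m) = -9 + 1*m = -9 + m)
J(S, T) = T + 2*S
U = -7336/3529 (U = (-5597 - 1739)/3529 = -7336*1/3529 = -7336/3529 ≈ -2.0788)
sqrt(J(B(-12), 93) + ((U - 9176) + 4045)) = sqrt((93 + 2*(-9 - 12)) + ((-7336/3529 - 9176) + 4045)) = sqrt((93 + 2*(-21)) + (-32389440/3529 + 4045)) = sqrt((93 - 42) - 18114635/3529) = sqrt(51 - 18114635/3529) = sqrt(-17934656/3529) = 8*I*sqrt(988928141)/3529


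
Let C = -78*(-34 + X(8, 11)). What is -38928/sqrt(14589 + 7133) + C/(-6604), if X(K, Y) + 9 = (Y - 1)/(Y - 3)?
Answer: -501/1016 - 19464*sqrt(21722)/10861 ≈ -264.62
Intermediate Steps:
X(K, Y) = -9 + (-1 + Y)/(-3 + Y) (X(K, Y) = -9 + (Y - 1)/(Y - 3) = -9 + (-1 + Y)/(-3 + Y))
C = 6513/2 (C = -78*(-34 + 2*(13 - 4*11)/(-3 + 11)) = -78*(-34 + 2*(13 - 44)/8) = -78*(-34 + 2*(1/8)*(-31)) = -78*(-34 - 31/4) = -78*(-167/4) = 6513/2 ≈ 3256.5)
-38928/sqrt(14589 + 7133) + C/(-6604) = -38928/sqrt(14589 + 7133) + (6513/2)/(-6604) = -38928*sqrt(21722)/21722 + (6513/2)*(-1/6604) = -19464*sqrt(21722)/10861 - 501/1016 = -501/1016 - 19464*sqrt(21722)/10861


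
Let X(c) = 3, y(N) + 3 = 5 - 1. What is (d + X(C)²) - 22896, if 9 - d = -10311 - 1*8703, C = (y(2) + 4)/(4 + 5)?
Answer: -3864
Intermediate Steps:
y(N) = 1 (y(N) = -3 + (5 - 1) = -3 + 4 = 1)
C = 5/9 (C = (1 + 4)/(4 + 5) = 5/9 ≈ 0.55556)
d = 19023 (d = 9 - (-10311 - 1*8703) = 9 - (-10311 - 8703) = 9 - 1*(-19014) = 9 + 19014 = 19023)
(d + X(C)²) - 22896 = (19023 + 3²) - 22896 = (19023 + 9) - 22896 = 19032 - 22896 = -3864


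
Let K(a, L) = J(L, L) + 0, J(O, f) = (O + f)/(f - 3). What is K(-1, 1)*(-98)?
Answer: 98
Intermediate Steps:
J(O, f) = (O + f)/(-3 + f)
K(a, L) = 2*L/(-3 + L) (K(a, L) = (L + L)/(-3 + L) + 0 = (2*L)/(-3 + L) + 0 = 2*L/(-3 + L) + 0 = 2*L/(-3 + L))
K(-1, 1)*(-98) = (2*1/(-3 + 1))*(-98) = (2*1/(-2))*(-98) = (2*1*(-½))*(-98) = -1*(-98) = 98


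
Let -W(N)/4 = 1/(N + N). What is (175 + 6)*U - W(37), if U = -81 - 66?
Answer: -984457/37 ≈ -26607.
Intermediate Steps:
U = -147
W(N) = -2/N (W(N) = -4/(N + N) = -4*1/(2*N) = -2/N)
(175 + 6)*U - W(37) = (175 + 6)*(-147) - (-2)/37 = 181*(-147) - (-2)/37 = -26607 - 1*(-2/37) = -26607 + 2/37 = -984457/37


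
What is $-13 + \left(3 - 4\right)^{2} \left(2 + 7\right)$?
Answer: $-4$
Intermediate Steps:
$-13 + \left(3 - 4\right)^{2} \left(2 + 7\right) = -13 + \left(-1\right)^{2} \cdot 9 = -13 + 1 \cdot 9 = -13 + 9 = -4$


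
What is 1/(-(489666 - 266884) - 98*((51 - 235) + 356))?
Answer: -1/239638 ≈ -4.1730e-6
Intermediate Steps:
1/(-(489666 - 266884) - 98*((51 - 235) + 356)) = 1/(-1*222782 - 98*(-184 + 356)) = 1/(-222782 - 98*172) = 1/(-222782 - 16856) = 1/(-239638) = -1/239638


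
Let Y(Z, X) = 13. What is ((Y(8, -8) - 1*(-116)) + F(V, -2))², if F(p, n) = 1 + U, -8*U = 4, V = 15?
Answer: 67081/4 ≈ 16770.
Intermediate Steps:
U = -½ (U = -⅛*4 = -½ ≈ -0.50000)
F(p, n) = ½ (F(p, n) = 1 - ½ = ½)
((Y(8, -8) - 1*(-116)) + F(V, -2))² = ((13 - 1*(-116)) + ½)² = ((13 + 116) + ½)² = (129 + ½)² = (259/2)² = 67081/4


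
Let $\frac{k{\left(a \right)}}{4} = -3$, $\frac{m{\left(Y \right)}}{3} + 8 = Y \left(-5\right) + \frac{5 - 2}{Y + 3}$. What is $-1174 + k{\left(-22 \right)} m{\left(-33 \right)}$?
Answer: $- \frac{34112}{5} \approx -6822.4$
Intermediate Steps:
$m{\left(Y \right)} = -24 - 15 Y + \frac{9}{3 + Y}$ ($m{\left(Y \right)} = -24 + 3 \left(Y \left(-5\right) + \frac{5 - 2}{Y + 3}\right) = -24 + 3 \left(- 5 Y + \frac{3}{3 + Y}\right) = -24 - \left(- \frac{9}{3 + Y} + 15 Y\right) = -24 - 15 Y + \frac{9}{3 + Y}$)
$k{\left(a \right)} = -12$ ($k{\left(a \right)} = 4 \left(-3\right) = -12$)
$-1174 + k{\left(-22 \right)} m{\left(-33 \right)} = -1174 - 12 \frac{3 \left(-21 - -759 - 5 \left(-33\right)^{2}\right)}{3 - 33} = -1174 - 12 \frac{3 \left(-21 + 759 - 5445\right)}{-30} = -1174 - 12 \cdot 3 \left(- \frac{1}{30}\right) \left(-21 + 759 - 5445\right) = -1174 - 12 \cdot 3 \left(- \frac{1}{30}\right) \left(-4707\right) = -1174 - \frac{28242}{5} = - \frac{34112}{5}$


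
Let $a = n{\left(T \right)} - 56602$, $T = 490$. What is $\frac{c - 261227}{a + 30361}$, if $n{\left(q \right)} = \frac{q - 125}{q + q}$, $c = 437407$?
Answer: $- \frac{34531280}{5143163} \approx -6.714$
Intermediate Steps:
$n{\left(q \right)} = \frac{-125 + q}{2 q}$
$a = - \frac{11093919}{196}$ ($a = \frac{-125 + 490}{2 \cdot 490} - 56602 = \frac{1}{2} \cdot \frac{1}{490} \cdot 365 - 56602 = \frac{73}{196} - 56602 = - \frac{11093919}{196} \approx -56602.0$)
$\frac{c - 261227}{a + 30361} = \frac{437407 - 261227}{- \frac{11093919}{196} + 30361} = \frac{176180}{- \frac{5143163}{196}} = 176180 \left(- \frac{196}{5143163}\right) = - \frac{34531280}{5143163}$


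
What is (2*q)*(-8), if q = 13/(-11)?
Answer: 208/11 ≈ 18.909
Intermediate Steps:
q = -13/11 (q = 13*(-1/11) = -13/11 ≈ -1.1818)
(2*q)*(-8) = (2*(-13/11))*(-8) = -26/11*(-8) = 208/11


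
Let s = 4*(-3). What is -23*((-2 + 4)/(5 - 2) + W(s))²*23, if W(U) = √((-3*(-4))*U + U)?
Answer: 740600/9 - 4232*I*√39/3 ≈ 82289.0 - 8809.6*I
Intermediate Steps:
s = -12
W(U) = √13*√U (W(U) = √(12*U + U) = √(13*U) = √13*√U)
-23*((-2 + 4)/(5 - 2) + W(s))²*23 = -23*((-2 + 4)/(5 - 2) + √13*√(-12))²*23 = -23*(2/3 + √13*(2*I*√3))²*23 = -23*(2*(⅓) + 2*I*√39)²*23 = -23*(⅔ + 2*I*√39)²*23 = -529*(⅔ + 2*I*√39)²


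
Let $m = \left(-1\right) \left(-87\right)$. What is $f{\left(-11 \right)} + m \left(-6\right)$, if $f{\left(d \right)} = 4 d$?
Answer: $-566$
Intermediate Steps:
$m = 87$
$f{\left(-11 \right)} + m \left(-6\right) = 4 \left(-11\right) + 87 \left(-6\right) = -44 - 522 = -566$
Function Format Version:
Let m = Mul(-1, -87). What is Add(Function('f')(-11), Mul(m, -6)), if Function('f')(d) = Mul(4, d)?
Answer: -566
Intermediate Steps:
m = 87
Add(Function('f')(-11), Mul(m, -6)) = Add(Mul(4, -11), Mul(87, -6)) = Add(-44, -522) = -566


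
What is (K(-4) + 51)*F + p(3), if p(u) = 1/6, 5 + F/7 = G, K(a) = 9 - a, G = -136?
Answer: -379007/6 ≈ -63168.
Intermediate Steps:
F = -987 (F = -35 + 7*(-136) = -35 - 952 = -987)
p(u) = 1/6
(K(-4) + 51)*F + p(3) = ((9 - 1*(-4)) + 51)*(-987) + 1/6 = ((9 + 4) + 51)*(-987) + 1/6 = (13 + 51)*(-987) + 1/6 = 64*(-987) + 1/6 = -63168 + 1/6 = -379007/6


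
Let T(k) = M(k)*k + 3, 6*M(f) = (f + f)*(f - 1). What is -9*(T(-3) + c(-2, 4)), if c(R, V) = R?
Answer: 99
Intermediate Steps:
M(f) = f*(-1 + f)/3 (M(f) = ((f + f)*(f - 1))/6 = ((2*f)*(-1 + f))/6 = (2*f*(-1 + f))/6 = f*(-1 + f)/3)
T(k) = 3 + k²*(-1 + k)/3 (T(k) = (k*(-1 + k)/3)*k + 3 = k²*(-1 + k)/3 + 3 = 3 + k²*(-1 + k)/3)
-9*(T(-3) + c(-2, 4)) = -9*((3 + (⅓)*(-3)²*(-1 - 3)) - 2) = -9*((3 + (⅓)*9*(-4)) - 2) = -9*((3 - 12) - 2) = -9*(-9 - 2) = -9*(-11) = 99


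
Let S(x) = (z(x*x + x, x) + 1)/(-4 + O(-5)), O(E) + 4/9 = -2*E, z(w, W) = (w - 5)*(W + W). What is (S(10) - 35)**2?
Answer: 294431281/2500 ≈ 1.1777e+5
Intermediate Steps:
z(w, W) = 2*W*(-5 + w) (z(w, W) = (-5 + w)*(2*W) = 2*W*(-5 + w))
O(E) = -4/9 - 2*E
S(x) = 9/50 + 9*x*(-5 + x + x**2)/25 (S(x) = (2*x*(-5 + (x*x + x)) + 1)/(-4 + (-4/9 - 2*(-5))) = (2*x*(-5 + (x**2 + x)) + 1)/(-4 + (-4/9 + 10)) = (2*x*(-5 + (x + x**2)) + 1)/(-4 + 86/9) = (2*x*(-5 + x + x**2) + 1)/(50/9) = (1 + 2*x*(-5 + x + x**2))*(9/50) = 9/50 + 9*x*(-5 + x + x**2)/25)
(S(10) - 35)**2 = ((9/50 + (9/25)*10*(-5 + 10*(1 + 10))) - 35)**2 = ((9/50 + (9/25)*10*(-5 + 10*11)) - 35)**2 = ((9/50 + (9/25)*10*(-5 + 110)) - 35)**2 = ((9/50 + (9/25)*10*105) - 35)**2 = ((9/50 + 378) - 35)**2 = (18909/50 - 35)**2 = (17159/50)**2 = 294431281/2500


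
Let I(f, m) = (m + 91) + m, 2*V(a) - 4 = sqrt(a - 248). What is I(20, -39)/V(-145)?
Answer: 104/409 - 26*I*sqrt(393)/409 ≈ 0.25428 - 1.2602*I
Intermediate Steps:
V(a) = 2 + sqrt(-248 + a)/2 (V(a) = 2 + sqrt(a - 248)/2 = 2 + sqrt(-248 + a)/2)
I(f, m) = 91 + 2*m (I(f, m) = (91 + m) + m = 91 + 2*m)
I(20, -39)/V(-145) = (91 + 2*(-39))/(2 + sqrt(-248 - 145)/2) = (91 - 78)/(2 + sqrt(-393)/2) = 13/(2 + (I*sqrt(393))/2) = 13/(2 + I*sqrt(393)/2)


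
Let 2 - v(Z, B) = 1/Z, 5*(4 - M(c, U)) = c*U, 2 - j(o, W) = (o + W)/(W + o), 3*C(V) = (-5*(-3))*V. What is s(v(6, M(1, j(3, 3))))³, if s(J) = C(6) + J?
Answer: 6967871/216 ≈ 32259.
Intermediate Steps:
C(V) = 5*V (C(V) = ((-5*(-3))*V)/3 = (15*V)/3 = 5*V)
j(o, W) = 1 (j(o, W) = 2 - (o + W)/(W + o) = 2 - (W + o)/(W + o) = 2 - 1*1 = 2 - 1 = 1)
M(c, U) = 4 - U*c/5 (M(c, U) = 4 - c*U/5 = 4 - U*c/5)
v(Z, B) = 2 - 1/Z
s(J) = 30 + J (s(J) = 5*6 + J = 30 + J)
s(v(6, M(1, j(3, 3))))³ = (30 + (2 - 1/6))³ = (30 + (2 - 1*⅙))³ = (30 + (2 - ⅙))³ = (30 + 11/6)³ = (191/6)³ = 6967871/216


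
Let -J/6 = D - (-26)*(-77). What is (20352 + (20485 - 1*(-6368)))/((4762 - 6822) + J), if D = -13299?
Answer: 47205/89746 ≈ 0.52598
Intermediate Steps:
J = 91806 (J = -6*(-13299 - (-26)*(-77)) = -6*(-13299 - 1*2002) = -6*(-13299 - 2002) = -6*(-15301) = 91806)
(20352 + (20485 - 1*(-6368)))/((4762 - 6822) + J) = (20352 + (20485 - 1*(-6368)))/((4762 - 6822) + 91806) = (20352 + (20485 + 6368))/(-2060 + 91806) = (20352 + 26853)/89746 = 47205*(1/89746) = 47205/89746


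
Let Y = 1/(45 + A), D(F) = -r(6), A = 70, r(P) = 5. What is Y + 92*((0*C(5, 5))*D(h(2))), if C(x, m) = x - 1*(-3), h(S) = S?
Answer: 1/115 ≈ 0.0086956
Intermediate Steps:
D(F) = -5 (D(F) = -1*5 = -5)
C(x, m) = 3 + x (C(x, m) = x + 3 = 3 + x)
Y = 1/115 (Y = 1/(45 + 70) = 1/115 ≈ 0.0086956)
Y + 92*((0*C(5, 5))*D(h(2))) = 1/115 + 92*((0*(3 + 5))*(-5)) = 1/115 + 92*((0*8)*(-5)) = 1/115 + 92*(0*(-5)) = 1/115 + 92*0 = 1/115 + 0 = 1/115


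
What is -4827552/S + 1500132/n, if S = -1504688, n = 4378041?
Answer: 487342733426/137241369921 ≈ 3.5510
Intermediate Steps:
-4827552/S + 1500132/n = -4827552/(-1504688) + 1500132/4378041 = -4827552*(-1/1504688) + 1500132*(1/4378041) = 301722/94043 + 500044/1459347 = 487342733426/137241369921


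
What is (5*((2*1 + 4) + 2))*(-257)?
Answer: -10280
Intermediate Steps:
(5*((2*1 + 4) + 2))*(-257) = (5*((2 + 4) + 2))*(-257) = (5*(6 + 2))*(-257) = (5*8)*(-257) = 40*(-257) = -10280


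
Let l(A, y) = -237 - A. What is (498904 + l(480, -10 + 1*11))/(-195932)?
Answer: -8167/3212 ≈ -2.5427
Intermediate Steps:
(498904 + l(480, -10 + 1*11))/(-195932) = (498904 + (-237 - 1*480))/(-195932) = (498904 + (-237 - 480))*(-1/195932) = (498904 - 717)*(-1/195932) = 498187*(-1/195932) = -8167/3212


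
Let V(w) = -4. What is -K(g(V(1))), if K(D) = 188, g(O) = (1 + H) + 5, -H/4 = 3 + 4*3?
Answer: -188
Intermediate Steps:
H = -60 (H = -4*(3 + 4*3) = -4*(3 + 12) = -4*15 = -60)
g(O) = -54 (g(O) = (1 - 60) + 5 = -59 + 5 = -54)
-K(g(V(1))) = -1*188 = -188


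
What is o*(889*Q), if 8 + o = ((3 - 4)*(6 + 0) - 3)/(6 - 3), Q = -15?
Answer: 146685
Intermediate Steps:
o = -11 (o = -8 + ((3 - 4)*(6 + 0) - 3)/(6 - 3) = -8 + (-1*6 - 3)/3 = -8 + (-6 - 3)*(⅓) = -8 - 9*⅓ = -8 - 3 = -11)
o*(889*Q) = -9779*(-15) = -11*(-13335) = 146685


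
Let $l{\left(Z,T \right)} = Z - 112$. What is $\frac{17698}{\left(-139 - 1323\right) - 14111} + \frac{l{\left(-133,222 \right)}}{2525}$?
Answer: $- \frac{9700567}{7864365} \approx -1.2335$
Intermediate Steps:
$l{\left(Z,T \right)} = -112 + Z$ ($l{\left(Z,T \right)} = Z - 112 = -112 + Z$)
$\frac{17698}{\left(-139 - 1323\right) - 14111} + \frac{l{\left(-133,222 \right)}}{2525} = \frac{17698}{\left(-139 - 1323\right) - 14111} + \frac{-112 - 133}{2525} = \frac{17698}{-1462 - 14111} - \frac{49}{505} = \frac{17698}{-15573} - \frac{49}{505} = 17698 \left(- \frac{1}{15573}\right) - \frac{49}{505} = - \frac{17698}{15573} - \frac{49}{505} = - \frac{9700567}{7864365}$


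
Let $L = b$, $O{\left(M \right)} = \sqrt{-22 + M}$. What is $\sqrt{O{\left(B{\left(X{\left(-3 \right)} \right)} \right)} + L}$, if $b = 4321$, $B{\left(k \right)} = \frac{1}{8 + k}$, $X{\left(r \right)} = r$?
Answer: $\frac{\sqrt{108025 + 5 i \sqrt{545}}}{5} \approx 65.734 + 0.035515 i$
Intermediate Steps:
$L = 4321$
$\sqrt{O{\left(B{\left(X{\left(-3 \right)} \right)} \right)} + L} = \sqrt{\sqrt{-22 + \frac{1}{8 - 3}} + 4321} = \sqrt{\sqrt{-22 + \frac{1}{5}} + 4321} = \sqrt{\sqrt{- \frac{109}{5}} + 4321} = \sqrt{\frac{i \sqrt{545}}{5} + 4321} = \sqrt{4321 + \frac{i \sqrt{545}}{5}}$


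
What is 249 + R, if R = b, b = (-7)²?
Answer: 298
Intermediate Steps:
b = 49
R = 49
249 + R = 249 + 49 = 298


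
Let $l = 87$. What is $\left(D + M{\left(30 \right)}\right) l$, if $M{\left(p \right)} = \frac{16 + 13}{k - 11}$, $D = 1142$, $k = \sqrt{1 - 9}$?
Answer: $\frac{4262971}{43} - \frac{1682 i \sqrt{2}}{43} \approx 99139.0 - 55.319 i$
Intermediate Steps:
$k = 2 i \sqrt{2}$ ($k = \sqrt{-8} = 2 i \sqrt{2} \approx 2.8284 i$)
$M{\left(p \right)} = \frac{29}{-11 + 2 i \sqrt{2}}$ ($M{\left(p \right)} = \frac{16 + 13}{2 i \sqrt{2} - 11} = \frac{29}{-11 + 2 i \sqrt{2}}$)
$\left(D + M{\left(30 \right)}\right) l = \left(1142 - \left(\frac{319}{129} + \frac{58 i \sqrt{2}}{129}\right)\right) 87 = \left(\frac{146999}{129} - \frac{58 i \sqrt{2}}{129}\right) 87 = \frac{4262971}{43} - \frac{1682 i \sqrt{2}}{43}$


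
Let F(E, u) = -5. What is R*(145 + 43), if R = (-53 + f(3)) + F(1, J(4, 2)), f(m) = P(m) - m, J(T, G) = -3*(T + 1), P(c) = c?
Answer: -10904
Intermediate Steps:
J(T, G) = -3 - 3*T (J(T, G) = -3*(1 + T) = -3 - 3*T)
f(m) = 0 (f(m) = m - m = 0)
R = -58 (R = (-53 + 0) - 5 = -53 - 5 = -58)
R*(145 + 43) = -58*(145 + 43) = -58*188 = -10904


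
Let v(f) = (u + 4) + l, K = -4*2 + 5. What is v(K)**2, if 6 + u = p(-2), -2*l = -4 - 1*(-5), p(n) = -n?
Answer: 1/4 ≈ 0.25000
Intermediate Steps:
l = -1/2 (l = -(-4 - 1*(-5))/2 = -(-4 + 5)/2 = -1/2*1 = -1/2 ≈ -0.50000)
K = -3 (K = -8 + 5 = -3)
u = -4 (u = -6 - 1*(-2) = -6 + 2 = -4)
v(f) = -1/2 (v(f) = (-4 + 4) - 1/2 = 0 - 1/2 = -1/2)
v(K)**2 = (-1/2)**2 = 1/4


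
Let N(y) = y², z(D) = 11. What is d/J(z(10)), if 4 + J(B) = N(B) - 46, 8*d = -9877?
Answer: -9877/568 ≈ -17.389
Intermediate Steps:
d = -9877/8 (d = (⅛)*(-9877) = -9877/8 ≈ -1234.6)
J(B) = -50 + B² (J(B) = -4 + (B² - 46) = -4 + (-46 + B²) = -50 + B²)
d/J(z(10)) = -9877/(8*(-50 + 11²)) = -9877/(8*(-50 + 121)) = -9877/8/71 = -9877/8*1/71 = -9877/568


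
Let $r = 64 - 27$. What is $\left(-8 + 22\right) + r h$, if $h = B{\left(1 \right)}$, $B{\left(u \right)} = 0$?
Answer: $14$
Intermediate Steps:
$h = 0$
$r = 37$ ($r = 64 + \left(-36 + 9\right) = 64 - 27 = 37$)
$\left(-8 + 22\right) + r h = \left(-8 + 22\right) + 37 \cdot 0 = 14 + 0 = 14$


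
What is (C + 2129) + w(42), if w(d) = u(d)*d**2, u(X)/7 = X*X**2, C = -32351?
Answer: 914808402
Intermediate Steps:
u(X) = 7*X**3 (u(X) = 7*(X*X**2) = 7*X**3)
w(d) = 7*d**5 (w(d) = (7*d**3)*d**2 = 7*d**5)
(C + 2129) + w(42) = (-32351 + 2129) + 7*42**5 = -30222 + 7*130691232 = -30222 + 914838624 = 914808402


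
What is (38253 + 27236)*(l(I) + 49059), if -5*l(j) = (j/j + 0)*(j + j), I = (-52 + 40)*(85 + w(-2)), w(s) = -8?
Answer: 16185147927/5 ≈ 3.2370e+9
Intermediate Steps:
I = -924 (I = (-52 + 40)*(85 - 8) = -12*77 = -924)
l(j) = -2*j/5 (l(j) = -(j/j + 0)*(j + j)/5 = -(1 + 0)*2*j/5 = -2*j/5)
(38253 + 27236)*(l(I) + 49059) = (38253 + 27236)*(-⅖*(-924) + 49059) = 65489*(1848/5 + 49059) = 65489*(247143/5) = 16185147927/5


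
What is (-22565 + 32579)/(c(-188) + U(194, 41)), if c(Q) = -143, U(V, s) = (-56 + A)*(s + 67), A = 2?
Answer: -10014/5975 ≈ -1.6760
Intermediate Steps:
U(V, s) = -3618 - 54*s (U(V, s) = (-56 + 2)*(s + 67) = -54*(67 + s) = -3618 - 54*s)
(-22565 + 32579)/(c(-188) + U(194, 41)) = (-22565 + 32579)/(-143 + (-3618 - 54*41)) = 10014/(-143 + (-3618 - 2214)) = 10014/(-143 - 5832) = 10014/(-5975) = 10014*(-1/5975) = -10014/5975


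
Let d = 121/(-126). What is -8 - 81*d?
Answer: 977/14 ≈ 69.786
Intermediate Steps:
d = -121/126 (d = 121*(-1/126) = -121/126 ≈ -0.96032)
-8 - 81*d = -8 - 81*(-121/126) = -8 + 1089/14 = 977/14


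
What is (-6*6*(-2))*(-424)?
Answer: -30528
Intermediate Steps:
(-6*6*(-2))*(-424) = -36*(-2)*(-424) = 72*(-424) = -30528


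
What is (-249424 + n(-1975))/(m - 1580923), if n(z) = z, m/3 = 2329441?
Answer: -251399/5407400 ≈ -0.046492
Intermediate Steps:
m = 6988323 (m = 3*2329441 = 6988323)
(-249424 + n(-1975))/(m - 1580923) = (-249424 - 1975)/(6988323 - 1580923) = -251399/5407400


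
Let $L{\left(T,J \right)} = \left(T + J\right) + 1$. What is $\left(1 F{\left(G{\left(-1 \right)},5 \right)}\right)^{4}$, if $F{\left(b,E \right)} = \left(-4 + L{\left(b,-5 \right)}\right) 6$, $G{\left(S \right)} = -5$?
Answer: $37015056$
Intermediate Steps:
$L{\left(T,J \right)} = 1 + J + T$ ($L{\left(T,J \right)} = \left(J + T\right) + 1 = 1 + J + T$)
$F{\left(b,E \right)} = -48 + 6 b$ ($F{\left(b,E \right)} = \left(-4 + \left(1 - 5 + b\right)\right) 6 = \left(-4 + \left(-4 + b\right)\right) 6 = \left(-8 + b\right) 6 = -48 + 6 b$)
$\left(1 F{\left(G{\left(-1 \right)},5 \right)}\right)^{4} = \left(1 \left(-48 + 6 \left(-5\right)\right)\right)^{4} = \left(1 \left(-48 - 30\right)\right)^{4} = \left(1 \left(-78\right)\right)^{4} = \left(-78\right)^{4} = 37015056$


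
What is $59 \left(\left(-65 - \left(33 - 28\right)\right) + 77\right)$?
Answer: $413$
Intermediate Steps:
$59 \left(\left(-65 - \left(33 - 28\right)\right) + 77\right) = 59 \left(\left(-65 - 5\right) + 77\right) = 59 \left(-70 + 77\right) = 59 \cdot 7 = 413$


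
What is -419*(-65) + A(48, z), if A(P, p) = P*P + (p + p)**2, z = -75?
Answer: 52039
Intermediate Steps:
A(P, p) = P**2 + 4*p**2 (A(P, p) = P**2 + (2*p)**2 = P**2 + 4*p**2)
-419*(-65) + A(48, z) = -419*(-65) + (48**2 + 4*(-75)**2) = 27235 + (2304 + 4*5625) = 27235 + (2304 + 22500) = 27235 + 24804 = 52039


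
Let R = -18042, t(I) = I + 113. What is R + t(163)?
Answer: -17766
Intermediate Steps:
t(I) = 113 + I
R + t(163) = -18042 + (113 + 163) = -18042 + 276 = -17766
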